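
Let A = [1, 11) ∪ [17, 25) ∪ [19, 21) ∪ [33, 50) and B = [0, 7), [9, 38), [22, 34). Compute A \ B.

[7, 9) ∪ [38, 50)

First set merges to [1, 11), [17, 25), [33, 50).
Second set merges to [0, 7), [9, 38).
[1, 11) \ B = [7, 9).
[17, 25): entirely removed.
[33, 50) \ B = [38, 50).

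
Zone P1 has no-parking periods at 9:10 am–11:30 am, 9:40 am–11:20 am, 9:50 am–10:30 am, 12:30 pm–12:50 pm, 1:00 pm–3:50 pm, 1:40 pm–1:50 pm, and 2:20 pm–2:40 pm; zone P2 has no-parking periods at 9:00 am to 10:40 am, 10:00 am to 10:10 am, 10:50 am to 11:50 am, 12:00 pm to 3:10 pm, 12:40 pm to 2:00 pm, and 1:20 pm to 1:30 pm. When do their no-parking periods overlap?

Merge the first list: 9:10 am–11:30 am, 12:30 pm–12:50 pm, 1:00 pm–3:50 pm.
Merge the second list: 9:00 am–10:40 am, 10:50 am–11:50 am, 12:00 pm–3:10 pm.
9:10 am–11:30 am ∩ B → 9:10 am–10:40 am, 10:50 am–11:30 am.
12:30 pm–12:50 pm ∩ B → 12:30 pm–12:50 pm.
1:00 pm–3:50 pm ∩ B → 1:00 pm–3:10 pm.

9:10 am–10:40 am, 10:50 am–11:30 am, 12:30 pm–12:50 pm, 1:00 pm–3:10 pm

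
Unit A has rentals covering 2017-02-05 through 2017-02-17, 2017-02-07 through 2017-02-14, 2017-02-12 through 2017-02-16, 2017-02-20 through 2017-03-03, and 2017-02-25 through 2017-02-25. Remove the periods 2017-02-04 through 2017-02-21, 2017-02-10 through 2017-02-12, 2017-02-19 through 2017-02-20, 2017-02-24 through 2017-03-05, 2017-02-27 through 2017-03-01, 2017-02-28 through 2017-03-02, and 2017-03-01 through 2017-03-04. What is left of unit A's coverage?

2017-02-22 through 2017-02-23

A, merged: 2017-02-05 through 2017-02-17, 2017-02-20 through 2017-03-03.
B, merged: 2017-02-04 through 2017-02-21, 2017-02-24 through 2017-03-05.
2017-02-05 through 2017-02-17 lies entirely inside B → drops out.
2017-02-20 through 2017-03-03 with B removed leaves 2017-02-22 through 2017-02-23.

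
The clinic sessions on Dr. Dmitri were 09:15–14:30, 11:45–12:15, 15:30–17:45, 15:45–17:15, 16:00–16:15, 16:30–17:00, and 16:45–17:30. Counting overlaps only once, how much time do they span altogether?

Merged: 09:15-14:30, 15:30-17:45.
Lengths: 5 h 15 min + 2 h 15 min = 7 h 30 min.

7 h 30 min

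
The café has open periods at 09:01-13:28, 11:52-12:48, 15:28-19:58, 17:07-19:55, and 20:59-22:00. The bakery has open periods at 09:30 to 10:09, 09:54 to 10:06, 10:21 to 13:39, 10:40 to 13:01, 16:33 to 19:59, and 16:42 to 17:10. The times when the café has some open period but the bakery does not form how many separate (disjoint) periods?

4

A, merged: 09:01-13:28, 15:28-19:58, 20:59-22:00.
B, merged: 09:30-10:09, 10:21-13:39, 16:33-19:59.
A \ B = 09:01-09:30, 10:09-10:21, 15:28-16:33, 20:59-22:00.
That is 4 disjoint pieces.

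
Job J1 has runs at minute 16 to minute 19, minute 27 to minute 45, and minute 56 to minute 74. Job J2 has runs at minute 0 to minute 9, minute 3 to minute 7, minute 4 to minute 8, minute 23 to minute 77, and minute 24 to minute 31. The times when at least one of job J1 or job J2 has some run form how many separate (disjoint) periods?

Second set merges to minute 0 to minute 9, minute 23 to minute 77.
A ∪ B = minute 0 to minute 9, minute 16 to minute 19, minute 23 to minute 77.
That is 3 disjoint pieces.

3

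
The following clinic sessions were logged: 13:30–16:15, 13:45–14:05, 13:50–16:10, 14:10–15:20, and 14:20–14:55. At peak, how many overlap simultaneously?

Sweep endpoints in order; track running count of active intervals.
Peak of 4 reached at 14:20.

4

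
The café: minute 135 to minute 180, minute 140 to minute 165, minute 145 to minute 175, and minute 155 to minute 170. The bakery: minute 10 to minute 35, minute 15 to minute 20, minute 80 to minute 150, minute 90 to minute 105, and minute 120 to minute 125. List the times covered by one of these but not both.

minute 10 to minute 35, minute 80 to minute 135, minute 150 to minute 180

A, merged: minute 135 to minute 180.
B, merged: minute 10 to minute 35, minute 80 to minute 150.
A \ B = minute 150 to minute 180.
B \ A = minute 10 to minute 35, minute 80 to minute 135.
Union of the two gives the symmetric difference.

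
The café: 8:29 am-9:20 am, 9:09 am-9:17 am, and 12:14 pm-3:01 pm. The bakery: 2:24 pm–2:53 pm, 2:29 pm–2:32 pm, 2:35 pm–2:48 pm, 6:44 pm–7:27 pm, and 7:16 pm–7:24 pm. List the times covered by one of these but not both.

First set merges to 8:29 am–9:20 am, 12:14 pm–3:01 pm.
Second set merges to 2:24 pm–2:53 pm, 6:44 pm–7:27 pm.
Only in the first: 8:29 am–9:20 am, 12:14 pm–2:24 pm, 2:53 pm–3:01 pm.
Only in the second: 6:44 pm–7:27 pm.
Together these are the periods covered by exactly one.

8:29 am–9:20 am, 12:14 pm–2:24 pm, 2:53 pm–3:01 pm, 6:44 pm–7:27 pm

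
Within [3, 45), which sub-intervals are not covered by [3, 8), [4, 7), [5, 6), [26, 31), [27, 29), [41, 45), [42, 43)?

[8, 26) ∪ [31, 41)

Covered (merged): [3, 8), [26, 31), [41, 45).
Gaps within [3, 45): [8, 26), [31, 41).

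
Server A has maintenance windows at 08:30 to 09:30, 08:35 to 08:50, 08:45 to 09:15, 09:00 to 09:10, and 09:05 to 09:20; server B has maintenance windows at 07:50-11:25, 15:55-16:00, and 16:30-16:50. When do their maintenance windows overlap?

First set merges to 08:30–09:30.
08:30–09:30 ∩ B → 08:30–09:30.

08:30–09:30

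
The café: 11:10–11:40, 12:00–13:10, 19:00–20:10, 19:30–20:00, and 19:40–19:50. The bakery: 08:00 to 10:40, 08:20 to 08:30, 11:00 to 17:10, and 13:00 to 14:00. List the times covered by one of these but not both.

First set merges to 11:10–11:40, 12:00–13:10, 19:00–20:10.
Second set merges to 08:00–10:40, 11:00–17:10.
A but not B: 19:00–20:10.
B but not A: 08:00–10:40, 11:00–11:10, 11:40–12:00, 13:10–17:10.
Combining gives A △ B.

08:00–10:40, 11:00–11:10, 11:40–12:00, 13:10–17:10, 19:00–20:10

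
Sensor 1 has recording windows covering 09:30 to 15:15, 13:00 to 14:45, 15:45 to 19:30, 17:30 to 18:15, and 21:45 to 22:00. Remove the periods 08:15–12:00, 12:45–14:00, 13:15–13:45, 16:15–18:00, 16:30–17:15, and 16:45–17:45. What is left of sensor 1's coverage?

12:00-12:45, 14:00-15:15, 15:45-16:15, 18:00-19:30, 21:45-22:00

Merge the first list: 09:30-15:15, 15:45-19:30, 21:45-22:00.
Merge the second list: 08:15-12:00, 12:45-14:00, 16:15-18:00.
09:30-15:15 \ B = 12:00-12:45, 14:00-15:15.
15:45-19:30 \ B = 15:45-16:15, 18:00-19:30.
21:45-22:00: nothing removed.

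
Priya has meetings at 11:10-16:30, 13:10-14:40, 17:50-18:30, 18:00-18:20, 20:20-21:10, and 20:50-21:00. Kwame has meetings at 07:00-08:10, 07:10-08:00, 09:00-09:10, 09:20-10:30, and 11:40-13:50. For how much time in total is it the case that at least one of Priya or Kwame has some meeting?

9 h 20 min

Merge the first list: 11:10–16:30, 17:50–18:30, 20:20–21:10.
Merge the second list: 07:00–08:10, 09:00–09:10, 09:20–10:30, 11:40–13:50.
A ∪ B = 07:00–08:10, 09:00–09:10, 09:20–10:30, 11:10–16:30, 17:50–18:30, 20:20–21:10.
Total: 1 h 10 min + 10 min + 1 h 10 min + 5 h 20 min + 40 min + 50 min = 9 h 20 min.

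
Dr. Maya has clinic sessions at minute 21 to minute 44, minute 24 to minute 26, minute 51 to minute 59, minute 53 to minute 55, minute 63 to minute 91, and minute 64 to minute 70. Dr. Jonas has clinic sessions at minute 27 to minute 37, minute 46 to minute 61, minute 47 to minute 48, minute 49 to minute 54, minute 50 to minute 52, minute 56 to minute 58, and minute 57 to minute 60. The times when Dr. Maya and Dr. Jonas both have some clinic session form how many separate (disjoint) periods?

2

Merge the first list: minute 21 to minute 44, minute 51 to minute 59, minute 63 to minute 91.
Merge the second list: minute 27 to minute 37, minute 46 to minute 61.
A ∩ B = minute 27 to minute 37, minute 51 to minute 59.
That is 2 disjoint pieces.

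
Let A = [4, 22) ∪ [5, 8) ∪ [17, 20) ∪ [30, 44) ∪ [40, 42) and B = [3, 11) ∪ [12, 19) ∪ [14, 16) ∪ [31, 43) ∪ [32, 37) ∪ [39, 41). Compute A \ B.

Merge the first list: [4, 22), [30, 44).
Merge the second list: [3, 11), [12, 19), [31, 43).
[4, 22) minus B → [11, 12), [19, 22).
[30, 44) minus B → [30, 31), [43, 44).

[11, 12) ∪ [19, 22) ∪ [30, 31) ∪ [43, 44)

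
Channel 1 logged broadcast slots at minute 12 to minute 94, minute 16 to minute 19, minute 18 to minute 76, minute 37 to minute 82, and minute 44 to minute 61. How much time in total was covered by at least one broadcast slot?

82 minutes

Merged: minute 12 to minute 94.
Length: 82 minutes.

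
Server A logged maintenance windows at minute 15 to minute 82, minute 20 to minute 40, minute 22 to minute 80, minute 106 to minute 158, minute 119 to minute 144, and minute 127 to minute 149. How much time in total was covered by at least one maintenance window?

Merged: minute 15 to minute 82, minute 106 to minute 158.
Lengths: 67 minutes + 52 minutes = 119 minutes.

119 minutes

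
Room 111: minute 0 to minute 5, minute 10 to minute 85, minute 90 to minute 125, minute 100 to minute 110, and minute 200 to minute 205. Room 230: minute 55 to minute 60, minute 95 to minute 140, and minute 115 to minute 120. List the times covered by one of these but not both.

minute 0 to minute 5, minute 10 to minute 55, minute 60 to minute 85, minute 90 to minute 95, minute 125 to minute 140, minute 200 to minute 205

First set merges to minute 0 to minute 5, minute 10 to minute 85, minute 90 to minute 125, minute 200 to minute 205.
Second set merges to minute 55 to minute 60, minute 95 to minute 140.
A \ B = minute 0 to minute 5, minute 10 to minute 55, minute 60 to minute 85, minute 90 to minute 95, minute 200 to minute 205.
B \ A = minute 125 to minute 140.
Union of the two gives the symmetric difference.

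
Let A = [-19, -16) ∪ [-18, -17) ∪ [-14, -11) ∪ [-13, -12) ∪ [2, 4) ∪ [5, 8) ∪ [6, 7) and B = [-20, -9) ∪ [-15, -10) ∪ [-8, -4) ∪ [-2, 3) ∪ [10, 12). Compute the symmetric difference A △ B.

[-20, -19) ∪ [-16, -14) ∪ [-11, -9) ∪ [-8, -4) ∪ [-2, 2) ∪ [3, 4) ∪ [5, 8) ∪ [10, 12)

First set merges to [-19, -16), [-14, -11), [2, 4), [5, 8).
Second set merges to [-20, -9), [-8, -4), [-2, 3), [10, 12).
A but not B: [3, 4), [5, 8).
B but not A: [-20, -19), [-16, -14), [-11, -9), [-8, -4), [-2, 2), [10, 12).
Combining gives A △ B.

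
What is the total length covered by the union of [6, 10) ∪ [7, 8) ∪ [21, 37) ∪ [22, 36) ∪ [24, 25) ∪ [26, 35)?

Merged: [6, 10), [21, 37).
Lengths: 4 + 16 = 20.

20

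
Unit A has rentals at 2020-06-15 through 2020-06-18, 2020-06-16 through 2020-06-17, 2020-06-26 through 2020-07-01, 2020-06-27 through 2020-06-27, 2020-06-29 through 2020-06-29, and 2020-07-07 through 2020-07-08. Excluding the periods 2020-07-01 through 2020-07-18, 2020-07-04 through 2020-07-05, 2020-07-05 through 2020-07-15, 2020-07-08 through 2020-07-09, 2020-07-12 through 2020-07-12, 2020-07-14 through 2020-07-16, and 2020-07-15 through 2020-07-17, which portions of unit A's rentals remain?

First set merges to 2020-06-15 through 2020-06-18, 2020-06-26 through 2020-07-01, 2020-07-07 through 2020-07-08.
Second set merges to 2020-07-01 through 2020-07-18.
2020-06-15 through 2020-06-18: nothing removed.
2020-06-26 through 2020-07-01 \ B = 2020-06-26 through 2020-06-30.
2020-07-07 through 2020-07-08: entirely removed.

2020-06-15 through 2020-06-18, 2020-06-26 through 2020-06-30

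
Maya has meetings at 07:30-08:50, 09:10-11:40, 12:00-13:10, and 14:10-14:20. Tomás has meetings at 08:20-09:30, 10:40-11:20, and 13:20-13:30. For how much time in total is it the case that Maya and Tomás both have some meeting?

1 h 30 min

A ∩ B = 08:20–08:50, 09:10–09:30, 10:40–11:20.
Total: 30 min + 20 min + 40 min = 1 h 30 min.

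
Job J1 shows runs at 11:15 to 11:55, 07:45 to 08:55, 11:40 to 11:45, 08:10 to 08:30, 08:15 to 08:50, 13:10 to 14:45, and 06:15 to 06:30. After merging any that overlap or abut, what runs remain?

Sort by start: 06:15–06:30, 07:45–08:55, 08:10–08:30, 08:15–08:50, 11:15–11:55, 11:40–11:45, 13:10–14:45.
07:45–08:55 is disjoint → start new block.
08:10–08:30 overlaps/touches 07:45–08:55 → extend to 07:45–08:55.
08:15–08:50 overlaps/touches 07:45–08:55 → extend to 07:45–08:55.
11:15–11:55 is disjoint → start new block.
11:40–11:45 overlaps/touches 11:15–11:55 → extend to 11:15–11:55.
13:10–14:45 is disjoint → start new block.

06:15–06:30, 07:45–08:55, 11:15–11:55, 13:10–14:45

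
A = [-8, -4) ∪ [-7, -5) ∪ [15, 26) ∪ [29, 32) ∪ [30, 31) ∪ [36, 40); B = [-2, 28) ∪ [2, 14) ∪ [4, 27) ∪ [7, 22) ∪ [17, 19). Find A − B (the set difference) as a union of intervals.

Merge the first list: [-8, -4), [15, 26), [29, 32), [36, 40).
Merge the second list: [-2, 28).
[-8, -4): nothing removed.
[15, 26): entirely removed.
[29, 32): nothing removed.
[36, 40): nothing removed.

[-8, -4) ∪ [29, 32) ∪ [36, 40)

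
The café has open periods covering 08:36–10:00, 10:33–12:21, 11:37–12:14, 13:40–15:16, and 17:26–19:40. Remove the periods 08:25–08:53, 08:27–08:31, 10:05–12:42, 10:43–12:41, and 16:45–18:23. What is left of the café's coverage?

08:53-10:00, 13:40-15:16, 18:23-19:40

Merge the first list: 08:36-10:00, 10:33-12:21, 13:40-15:16, 17:26-19:40.
Merge the second list: 08:25-08:53, 10:05-12:42, 16:45-18:23.
08:36-10:00 with B removed leaves 08:53-10:00.
10:33-12:21 lies entirely inside B → drops out.
13:40-15:16 is untouched.
17:26-19:40 with B removed leaves 18:23-19:40.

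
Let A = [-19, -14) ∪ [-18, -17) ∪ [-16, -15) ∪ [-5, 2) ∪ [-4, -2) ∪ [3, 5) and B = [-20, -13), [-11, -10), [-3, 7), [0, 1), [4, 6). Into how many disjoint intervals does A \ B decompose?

1

Merge the first list: [-19, -14), [-5, 2), [3, 5).
Merge the second list: [-20, -13), [-11, -10), [-3, 7).
A \ B = [-5, -3).
That is 1 disjoint piece.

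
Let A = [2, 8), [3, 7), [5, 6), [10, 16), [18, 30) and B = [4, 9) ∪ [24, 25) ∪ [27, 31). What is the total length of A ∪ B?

26

A, merged: [2, 8), [10, 16), [18, 30).
A ∪ B = [2, 9), [10, 16), [18, 31).
Total: 7 + 6 + 13 = 26.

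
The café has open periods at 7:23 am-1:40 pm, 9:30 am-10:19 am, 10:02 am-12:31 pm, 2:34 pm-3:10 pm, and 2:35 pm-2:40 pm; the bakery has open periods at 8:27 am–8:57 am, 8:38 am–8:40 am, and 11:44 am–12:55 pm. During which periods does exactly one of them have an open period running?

7:23 am-8:27 am, 8:57 am-11:44 am, 12:55 pm-1:40 pm, 2:34 pm-3:10 pm

First set merges to 7:23 am-1:40 pm, 2:34 pm-3:10 pm.
Second set merges to 8:27 am-8:57 am, 11:44 am-12:55 pm.
Only in the first: 7:23 am-8:27 am, 8:57 am-11:44 am, 12:55 pm-1:40 pm, 2:34 pm-3:10 pm.
Only in the second: none.
Together these are the periods covered by exactly one.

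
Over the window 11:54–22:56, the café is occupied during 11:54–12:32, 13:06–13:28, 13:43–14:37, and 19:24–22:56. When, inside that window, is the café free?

After merging, the occupied span is 11:54–12:32, 13:06–13:28, 13:43–14:37, 19:24–22:56.
Gaps within 11:54–22:56: 12:32–13:06, 13:28–13:43, 14:37–19:24.

12:32–13:06, 13:28–13:43, 14:37–19:24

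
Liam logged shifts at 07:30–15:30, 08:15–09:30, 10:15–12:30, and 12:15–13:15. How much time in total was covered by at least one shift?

8 h

Merged: 07:30–15:30.
Length: 8 h.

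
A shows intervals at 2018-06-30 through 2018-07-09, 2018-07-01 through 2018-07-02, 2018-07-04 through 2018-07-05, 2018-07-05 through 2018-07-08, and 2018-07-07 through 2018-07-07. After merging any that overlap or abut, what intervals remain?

2018-06-30 through 2018-07-09

2018-07-01 through 2018-07-02 overlaps/touches 2018-06-30 through 2018-07-09 → extend to 2018-06-30 through 2018-07-09.
2018-07-04 through 2018-07-05 overlaps/touches 2018-06-30 through 2018-07-09 → extend to 2018-06-30 through 2018-07-09.
2018-07-05 through 2018-07-08 overlaps/touches 2018-06-30 through 2018-07-09 → extend to 2018-06-30 through 2018-07-09.
2018-07-07 through 2018-07-07 overlaps/touches 2018-06-30 through 2018-07-09 → extend to 2018-06-30 through 2018-07-09.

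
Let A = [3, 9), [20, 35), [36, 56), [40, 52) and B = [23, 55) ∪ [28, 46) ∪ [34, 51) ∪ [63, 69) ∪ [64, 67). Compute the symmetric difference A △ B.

[3, 9) ∪ [20, 23) ∪ [35, 36) ∪ [55, 56) ∪ [63, 69)

Merge the first list: [3, 9), [20, 35), [36, 56).
Merge the second list: [23, 55), [63, 69).
Only in the first: [3, 9), [20, 23), [55, 56).
Only in the second: [35, 36), [63, 69).
Together these are the periods covered by exactly one.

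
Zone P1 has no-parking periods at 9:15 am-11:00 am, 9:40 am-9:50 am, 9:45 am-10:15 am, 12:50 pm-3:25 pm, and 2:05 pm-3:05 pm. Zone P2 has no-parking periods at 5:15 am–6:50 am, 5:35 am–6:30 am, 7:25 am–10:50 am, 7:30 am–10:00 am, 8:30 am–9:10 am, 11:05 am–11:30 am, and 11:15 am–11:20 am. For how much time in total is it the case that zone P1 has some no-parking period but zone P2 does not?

A, merged: 9:15 am–11:00 am, 12:50 pm–3:25 pm.
B, merged: 5:15 am–6:50 am, 7:25 am–10:50 am, 11:05 am–11:30 am.
A \ B = 10:50 am–11:00 am, 12:50 pm–3:25 pm.
Total: 10 min + 2 h 35 min = 2 h 45 min.

2 h 45 min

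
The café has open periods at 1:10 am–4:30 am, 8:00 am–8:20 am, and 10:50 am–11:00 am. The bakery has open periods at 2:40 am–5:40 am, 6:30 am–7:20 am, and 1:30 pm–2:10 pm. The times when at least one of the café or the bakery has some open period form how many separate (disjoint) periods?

A ∪ B = 1:10 am–5:40 am, 6:30 am–7:20 am, 8:00 am–8:20 am, 10:50 am–11:00 am, 1:30 pm–2:10 pm.
That is 5 disjoint pieces.

5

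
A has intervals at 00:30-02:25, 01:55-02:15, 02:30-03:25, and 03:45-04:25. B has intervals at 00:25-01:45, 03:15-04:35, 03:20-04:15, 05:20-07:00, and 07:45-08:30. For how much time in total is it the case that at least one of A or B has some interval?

Merge the first list: 00:30-02:25, 02:30-03:25, 03:45-04:25.
Merge the second list: 00:25-01:45, 03:15-04:35, 05:20-07:00, 07:45-08:30.
A ∪ B = 00:25-02:25, 02:30-04:35, 05:20-07:00, 07:45-08:30.
Total: 2 h + 2 h 5 min + 1 h 40 min + 45 min = 6 h 30 min.

6 h 30 min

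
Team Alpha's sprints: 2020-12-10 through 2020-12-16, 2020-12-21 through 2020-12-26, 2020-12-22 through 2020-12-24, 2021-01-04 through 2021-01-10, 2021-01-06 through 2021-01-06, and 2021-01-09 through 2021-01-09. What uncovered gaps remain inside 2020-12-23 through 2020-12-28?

2020-12-27 through 2020-12-28

After merging, the occupied span is 2020-12-10 through 2020-12-16, 2020-12-21 through 2020-12-26, 2021-01-04 through 2021-01-10.
Uncovered inside 2020-12-23 through 2020-12-28: 2020-12-27 through 2020-12-28.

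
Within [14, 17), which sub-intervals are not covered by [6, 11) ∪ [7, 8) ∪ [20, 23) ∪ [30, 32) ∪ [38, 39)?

[14, 17)

The merged coverage is [6, 11), [20, 23), [30, 32), [38, 39).
Complement within [14, 17): [14, 17).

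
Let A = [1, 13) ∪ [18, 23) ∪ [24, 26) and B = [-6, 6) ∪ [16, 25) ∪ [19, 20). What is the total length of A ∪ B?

Merge the second list: [-6, 6), [16, 25).
A ∪ B = [-6, 13), [16, 26).
Total: 19 + 10 = 29.

29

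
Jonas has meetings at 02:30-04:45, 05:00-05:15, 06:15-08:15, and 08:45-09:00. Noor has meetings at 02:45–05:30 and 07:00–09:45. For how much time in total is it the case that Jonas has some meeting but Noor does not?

1 h

A \ B = 02:30–02:45, 06:15–07:00.
Total: 15 min + 45 min = 1 h.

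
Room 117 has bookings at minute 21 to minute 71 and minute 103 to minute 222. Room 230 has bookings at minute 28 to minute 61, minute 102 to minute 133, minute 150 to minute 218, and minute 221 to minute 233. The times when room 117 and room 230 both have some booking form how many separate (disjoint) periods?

4

A ∩ B = minute 28 to minute 61, minute 103 to minute 133, minute 150 to minute 218, minute 221 to minute 222.
That is 4 disjoint pieces.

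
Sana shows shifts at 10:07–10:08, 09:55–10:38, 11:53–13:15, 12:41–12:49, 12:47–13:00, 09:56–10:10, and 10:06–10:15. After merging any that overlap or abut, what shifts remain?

09:55-10:38, 11:53-13:15

Sort by start: 09:55-10:38, 09:56-10:10, 10:06-10:15, 10:07-10:08, 11:53-13:15, 12:41-12:49, 12:47-13:00.
09:56-10:10 overlaps/touches 09:55-10:38 → extend to 09:55-10:38.
10:06-10:15 overlaps/touches 09:55-10:38 → extend to 09:55-10:38.
10:07-10:08 overlaps/touches 09:55-10:38 → extend to 09:55-10:38.
11:53-13:15 is disjoint → start new block.
12:41-12:49 overlaps/touches 11:53-13:15 → extend to 11:53-13:15.
12:47-13:00 overlaps/touches 11:53-13:15 → extend to 11:53-13:15.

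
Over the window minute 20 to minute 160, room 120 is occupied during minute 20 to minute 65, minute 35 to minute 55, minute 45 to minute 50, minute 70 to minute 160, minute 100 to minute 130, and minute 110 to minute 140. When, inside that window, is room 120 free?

minute 65 to minute 70

After merging, the occupied span is minute 20 to minute 65, minute 70 to minute 160.
Complement within minute 20 to minute 160: minute 65 to minute 70.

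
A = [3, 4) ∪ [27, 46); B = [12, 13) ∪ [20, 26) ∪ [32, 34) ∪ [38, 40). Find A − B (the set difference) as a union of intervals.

[3, 4): no B overlap → unchanged.
[27, 46) minus B → [27, 32), [34, 38), [40, 46).

[3, 4) ∪ [27, 32) ∪ [34, 38) ∪ [40, 46)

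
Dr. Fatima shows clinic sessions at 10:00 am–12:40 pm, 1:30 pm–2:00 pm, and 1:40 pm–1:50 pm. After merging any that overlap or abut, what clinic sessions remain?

10:00 am-12:40 pm, 1:30 pm-2:00 pm

1:30 pm-2:00 pm is disjoint → start new block.
1:40 pm-1:50 pm overlaps/touches 1:30 pm-2:00 pm → extend to 1:30 pm-2:00 pm.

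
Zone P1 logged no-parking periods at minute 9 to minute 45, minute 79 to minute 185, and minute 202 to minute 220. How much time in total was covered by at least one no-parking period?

160 minutes

Merged: minute 9 to minute 45, minute 79 to minute 185, minute 202 to minute 220.
Lengths: 36 minutes + 106 minutes + 18 minutes = 160 minutes.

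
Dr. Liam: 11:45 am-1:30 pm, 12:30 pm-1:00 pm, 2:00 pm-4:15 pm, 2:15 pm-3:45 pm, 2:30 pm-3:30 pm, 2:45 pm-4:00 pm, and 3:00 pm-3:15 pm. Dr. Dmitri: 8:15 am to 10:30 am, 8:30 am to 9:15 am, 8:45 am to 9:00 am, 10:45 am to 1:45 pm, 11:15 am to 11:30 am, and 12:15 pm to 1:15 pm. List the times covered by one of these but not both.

A, merged: 11:45 am–1:30 pm, 2:00 pm–4:15 pm.
B, merged: 8:15 am–10:30 am, 10:45 am–1:45 pm.
A \ B = 2:00 pm–4:15 pm.
B \ A = 8:15 am–10:30 am, 10:45 am–11:45 am, 1:30 pm–1:45 pm.
Union of the two gives the symmetric difference.

8:15 am–10:30 am, 10:45 am–11:45 am, 1:30 pm–1:45 pm, 2:00 pm–4:15 pm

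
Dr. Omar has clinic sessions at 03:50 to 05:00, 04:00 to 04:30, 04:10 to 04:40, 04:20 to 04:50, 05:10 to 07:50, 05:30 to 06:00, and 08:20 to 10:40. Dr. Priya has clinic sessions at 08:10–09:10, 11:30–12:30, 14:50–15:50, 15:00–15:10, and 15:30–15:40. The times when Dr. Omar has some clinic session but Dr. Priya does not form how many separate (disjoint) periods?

3

A, merged: 03:50–05:00, 05:10–07:50, 08:20–10:40.
B, merged: 08:10–09:10, 11:30–12:30, 14:50–15:50.
A \ B = 03:50–05:00, 05:10–07:50, 09:10–10:40.
That is 3 disjoint pieces.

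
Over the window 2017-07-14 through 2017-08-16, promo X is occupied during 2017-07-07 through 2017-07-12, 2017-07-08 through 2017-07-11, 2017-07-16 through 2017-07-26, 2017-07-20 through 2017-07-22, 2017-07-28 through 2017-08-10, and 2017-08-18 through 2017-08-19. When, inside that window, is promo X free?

2017-07-14 through 2017-07-15, 2017-07-27 through 2017-07-27, 2017-08-11 through 2017-08-16

After merging, the occupied span is 2017-07-07 through 2017-07-12, 2017-07-16 through 2017-07-26, 2017-07-28 through 2017-08-10, 2017-08-18 through 2017-08-19.
Uncovered inside 2017-07-14 through 2017-08-16: 2017-07-14 through 2017-07-15, 2017-07-27 through 2017-07-27, 2017-08-11 through 2017-08-16.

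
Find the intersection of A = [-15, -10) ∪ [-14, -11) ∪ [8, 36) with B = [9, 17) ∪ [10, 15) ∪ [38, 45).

[9, 17)

A, merged: [-15, -10), [8, 36).
B, merged: [9, 17), [38, 45).
[-15, -10) meets no B interval.
[8, 36) ∩ B → [9, 17).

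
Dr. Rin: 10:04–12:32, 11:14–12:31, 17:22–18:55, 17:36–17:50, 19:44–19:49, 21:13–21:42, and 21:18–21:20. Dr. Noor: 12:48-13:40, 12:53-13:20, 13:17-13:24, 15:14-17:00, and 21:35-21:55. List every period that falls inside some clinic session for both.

21:35-21:42

Merge the first list: 10:04-12:32, 17:22-18:55, 19:44-19:49, 21:13-21:42.
Merge the second list: 12:48-13:40, 15:14-17:00, 21:35-21:55.
10:04-12:32 meets no B interval.
17:22-18:55 meets no B interval.
19:44-19:49 meets no B interval.
21:13-21:42 ∩ B → 21:35-21:42.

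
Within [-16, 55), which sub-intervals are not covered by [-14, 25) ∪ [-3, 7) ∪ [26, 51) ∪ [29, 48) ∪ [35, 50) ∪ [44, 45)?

[-16, -14) ∪ [25, 26) ∪ [51, 55)

The merged coverage is [-14, 25), [26, 51).
Uncovered inside [-16, 55): [-16, -14), [25, 26), [51, 55).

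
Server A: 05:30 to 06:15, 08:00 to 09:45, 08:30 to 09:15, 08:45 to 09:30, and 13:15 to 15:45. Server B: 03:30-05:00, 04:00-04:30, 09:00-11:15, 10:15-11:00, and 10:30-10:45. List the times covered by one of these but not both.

03:30-05:00, 05:30-06:15, 08:00-09:00, 09:45-11:15, 13:15-15:45

Merge the first list: 05:30-06:15, 08:00-09:45, 13:15-15:45.
Merge the second list: 03:30-05:00, 09:00-11:15.
A but not B: 05:30-06:15, 08:00-09:00, 13:15-15:45.
B but not A: 03:30-05:00, 09:45-11:15.
Combining gives A △ B.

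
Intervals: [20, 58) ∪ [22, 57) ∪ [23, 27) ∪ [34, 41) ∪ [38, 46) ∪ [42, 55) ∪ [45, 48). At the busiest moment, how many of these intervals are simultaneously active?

Walk the sorted start/end points keeping a running depth.
The depth first hits 5 at 45.

5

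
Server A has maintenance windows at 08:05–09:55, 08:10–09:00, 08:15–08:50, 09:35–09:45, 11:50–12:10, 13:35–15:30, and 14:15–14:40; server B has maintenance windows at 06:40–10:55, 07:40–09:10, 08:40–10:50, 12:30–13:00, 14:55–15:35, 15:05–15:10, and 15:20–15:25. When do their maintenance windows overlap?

08:05-09:55, 14:55-15:30

A, merged: 08:05-09:55, 11:50-12:10, 13:35-15:30.
B, merged: 06:40-10:55, 12:30-13:00, 14:55-15:35.
08:05-09:55 overlaps B on 08:05-09:55.
11:50-12:10 falls entirely outside B.
13:35-15:30 overlaps B on 14:55-15:30.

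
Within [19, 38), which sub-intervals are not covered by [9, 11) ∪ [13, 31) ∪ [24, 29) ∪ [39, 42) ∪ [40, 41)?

After merging, the occupied span is [9, 11), [13, 31), [39, 42).
Gaps within [19, 38): [31, 38).

[31, 38)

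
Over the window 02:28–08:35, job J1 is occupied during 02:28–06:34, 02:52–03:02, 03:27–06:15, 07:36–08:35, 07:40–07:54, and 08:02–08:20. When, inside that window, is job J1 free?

06:34-07:36

The merged coverage is 02:28-06:34, 07:36-08:35.
Gaps within 02:28-08:35: 06:34-07:36.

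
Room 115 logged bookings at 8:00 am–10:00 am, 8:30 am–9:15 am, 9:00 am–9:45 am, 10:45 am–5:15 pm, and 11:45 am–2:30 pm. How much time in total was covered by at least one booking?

8 h 30 min

Merged: 8:00 am–10:00 am, 10:45 am–5:15 pm.
Lengths: 2 h + 6 h 30 min = 8 h 30 min.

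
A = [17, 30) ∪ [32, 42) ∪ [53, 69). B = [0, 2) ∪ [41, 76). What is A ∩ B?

[41, 42) ∪ [53, 69)

[17, 30) meets no B interval.
[32, 42) ∩ B → [41, 42).
[53, 69) ∩ B → [53, 69).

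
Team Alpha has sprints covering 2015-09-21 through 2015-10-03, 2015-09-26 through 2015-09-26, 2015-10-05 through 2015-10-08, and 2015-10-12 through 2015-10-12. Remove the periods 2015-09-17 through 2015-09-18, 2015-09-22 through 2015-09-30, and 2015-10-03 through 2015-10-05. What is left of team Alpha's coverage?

2015-09-21 through 2015-09-21, 2015-10-01 through 2015-10-02, 2015-10-06 through 2015-10-08, 2015-10-12 through 2015-10-12

First set merges to 2015-09-21 through 2015-10-03, 2015-10-05 through 2015-10-08, 2015-10-12 through 2015-10-12.
2015-09-21 through 2015-10-03 \ B = 2015-09-21 through 2015-09-21, 2015-10-01 through 2015-10-02.
2015-10-05 through 2015-10-08 \ B = 2015-10-06 through 2015-10-08.
2015-10-12 through 2015-10-12: nothing removed.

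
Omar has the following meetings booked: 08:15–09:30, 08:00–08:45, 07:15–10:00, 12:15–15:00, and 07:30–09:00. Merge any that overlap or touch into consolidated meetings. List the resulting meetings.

Sort by start: 07:15-10:00, 07:30-09:00, 08:00-08:45, 08:15-09:30, 12:15-15:00.
07:30-09:00 overlaps/touches 07:15-10:00 → extend to 07:15-10:00.
08:00-08:45 overlaps/touches 07:15-10:00 → extend to 07:15-10:00.
08:15-09:30 overlaps/touches 07:15-10:00 → extend to 07:15-10:00.
12:15-15:00 is disjoint → start new block.

07:15-10:00, 12:15-15:00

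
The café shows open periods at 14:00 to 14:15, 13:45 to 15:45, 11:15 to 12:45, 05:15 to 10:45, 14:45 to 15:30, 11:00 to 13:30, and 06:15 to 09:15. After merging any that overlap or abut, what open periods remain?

05:15–10:45, 11:00–13:30, 13:45–15:45

Sort by start: 05:15–10:45, 06:15–09:15, 11:00–13:30, 11:15–12:45, 13:45–15:45, 14:00–14:15, 14:45–15:30.
06:15–09:15 overlaps/touches 05:15–10:45 → extend to 05:15–10:45.
11:00–13:30 is disjoint → start new block.
11:15–12:45 overlaps/touches 11:00–13:30 → extend to 11:00–13:30.
13:45–15:45 is disjoint → start new block.
14:00–14:15 overlaps/touches 13:45–15:45 → extend to 13:45–15:45.
14:45–15:30 overlaps/touches 13:45–15:45 → extend to 13:45–15:45.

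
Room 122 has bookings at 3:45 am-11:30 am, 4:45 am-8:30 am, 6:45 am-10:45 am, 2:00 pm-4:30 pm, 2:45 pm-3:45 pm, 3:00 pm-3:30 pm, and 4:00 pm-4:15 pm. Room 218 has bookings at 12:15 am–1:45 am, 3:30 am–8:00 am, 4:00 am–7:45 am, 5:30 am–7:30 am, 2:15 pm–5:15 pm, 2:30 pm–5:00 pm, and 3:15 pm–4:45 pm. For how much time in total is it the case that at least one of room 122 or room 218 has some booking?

First set merges to 3:45 am–11:30 am, 2:00 pm–4:30 pm.
Second set merges to 12:15 am–1:45 am, 3:30 am–8:00 am, 2:15 pm–5:15 pm.
A ∪ B = 12:15 am–1:45 am, 3:30 am–11:30 am, 2:00 pm–5:15 pm.
Total: 1 h 30 min + 8 h + 3 h 15 min = 12 h 45 min.

12 h 45 min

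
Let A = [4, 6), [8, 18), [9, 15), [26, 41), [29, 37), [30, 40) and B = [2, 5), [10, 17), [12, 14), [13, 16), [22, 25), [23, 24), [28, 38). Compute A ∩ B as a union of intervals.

A, merged: [4, 6), [8, 18), [26, 41).
B, merged: [2, 5), [10, 17), [22, 25), [28, 38).
[4, 6) meets the second set on [4, 5).
[8, 18) meets the second set on [10, 17).
[26, 41) meets the second set on [28, 38).

[4, 5) ∪ [10, 17) ∪ [28, 38)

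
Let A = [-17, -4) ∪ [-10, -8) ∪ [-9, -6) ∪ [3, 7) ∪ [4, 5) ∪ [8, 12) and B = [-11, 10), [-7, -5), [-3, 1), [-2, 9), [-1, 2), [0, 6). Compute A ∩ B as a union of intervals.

First set merges to [-17, -4), [3, 7), [8, 12).
Second set merges to [-11, 10).
[-17, -4) ∩ B → [-11, -4).
[3, 7) ∩ B → [3, 7).
[8, 12) ∩ B → [8, 10).

[-11, -4) ∪ [3, 7) ∪ [8, 10)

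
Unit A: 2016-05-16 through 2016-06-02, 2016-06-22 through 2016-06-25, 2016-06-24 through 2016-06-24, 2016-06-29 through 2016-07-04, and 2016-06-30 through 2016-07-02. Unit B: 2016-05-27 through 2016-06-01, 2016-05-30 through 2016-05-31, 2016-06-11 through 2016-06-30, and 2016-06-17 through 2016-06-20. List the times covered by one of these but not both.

2016-05-16 through 2016-05-26, 2016-06-02 through 2016-06-02, 2016-06-11 through 2016-06-21, 2016-06-26 through 2016-06-28, 2016-07-01 through 2016-07-04

Merge the first list: 2016-05-16 through 2016-06-02, 2016-06-22 through 2016-06-25, 2016-06-29 through 2016-07-04.
Merge the second list: 2016-05-27 through 2016-06-01, 2016-06-11 through 2016-06-30.
A \ B = 2016-05-16 through 2016-05-26, 2016-06-02 through 2016-06-02, 2016-07-01 through 2016-07-04.
B \ A = 2016-06-11 through 2016-06-21, 2016-06-26 through 2016-06-28.
Union of the two gives the symmetric difference.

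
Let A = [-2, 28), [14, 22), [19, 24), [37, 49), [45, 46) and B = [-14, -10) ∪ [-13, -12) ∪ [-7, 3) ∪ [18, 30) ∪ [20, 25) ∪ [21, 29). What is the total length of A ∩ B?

15

First set merges to [-2, 28), [37, 49).
Second set merges to [-14, -10), [-7, 3), [18, 30).
A ∩ B = [-2, 3), [18, 28).
Total: 5 + 10 = 15.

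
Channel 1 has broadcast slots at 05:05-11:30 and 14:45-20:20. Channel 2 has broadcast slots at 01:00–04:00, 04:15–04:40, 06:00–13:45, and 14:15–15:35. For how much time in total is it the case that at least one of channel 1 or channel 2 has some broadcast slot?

18 h 10 min

A ∪ B = 01:00–04:00, 04:15–04:40, 05:05–13:45, 14:15–20:20.
Total: 3 h + 25 min + 8 h 40 min + 6 h 5 min = 18 h 10 min.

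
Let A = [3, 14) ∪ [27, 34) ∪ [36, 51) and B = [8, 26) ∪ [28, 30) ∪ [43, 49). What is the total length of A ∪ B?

A ∪ B = [3, 26), [27, 34), [36, 51).
Total: 23 + 7 + 15 = 45.

45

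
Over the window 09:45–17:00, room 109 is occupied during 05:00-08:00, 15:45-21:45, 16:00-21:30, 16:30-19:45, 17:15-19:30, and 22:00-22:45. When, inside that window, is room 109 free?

09:45–15:45

The merged coverage is 05:00–08:00, 15:45–21:45, 22:00–22:45.
Gaps within 09:45–17:00: 09:45–15:45.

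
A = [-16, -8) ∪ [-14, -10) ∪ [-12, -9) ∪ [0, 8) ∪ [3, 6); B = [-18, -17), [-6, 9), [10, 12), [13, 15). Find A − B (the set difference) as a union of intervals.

[-16, -8)

First set merges to [-16, -8), [0, 8).
[-16, -8): nothing removed.
[0, 8): entirely removed.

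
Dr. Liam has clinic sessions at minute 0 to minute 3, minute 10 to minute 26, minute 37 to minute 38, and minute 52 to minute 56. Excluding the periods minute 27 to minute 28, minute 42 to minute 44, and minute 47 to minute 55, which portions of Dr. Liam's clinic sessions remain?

minute 0 to minute 3, minute 10 to minute 26, minute 37 to minute 38, minute 55 to minute 56

minute 0 to minute 3 is untouched.
minute 10 to minute 26 is untouched.
minute 37 to minute 38 is untouched.
minute 52 to minute 56 with B removed leaves minute 55 to minute 56.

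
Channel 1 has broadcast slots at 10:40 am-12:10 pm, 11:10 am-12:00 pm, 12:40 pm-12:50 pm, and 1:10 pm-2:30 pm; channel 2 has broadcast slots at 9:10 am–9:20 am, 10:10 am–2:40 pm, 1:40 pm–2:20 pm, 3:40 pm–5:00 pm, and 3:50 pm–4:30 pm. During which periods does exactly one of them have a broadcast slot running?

9:10 am–9:20 am, 10:10 am–10:40 am, 12:10 pm–12:40 pm, 12:50 pm–1:10 pm, 2:30 pm–2:40 pm, 3:40 pm–5:00 pm

A, merged: 10:40 am–12:10 pm, 12:40 pm–12:50 pm, 1:10 pm–2:30 pm.
B, merged: 9:10 am–9:20 am, 10:10 am–2:40 pm, 3:40 pm–5:00 pm.
A but not B: none.
B but not A: 9:10 am–9:20 am, 10:10 am–10:40 am, 12:10 pm–12:40 pm, 12:50 pm–1:10 pm, 2:30 pm–2:40 pm, 3:40 pm–5:00 pm.
Combining gives A △ B.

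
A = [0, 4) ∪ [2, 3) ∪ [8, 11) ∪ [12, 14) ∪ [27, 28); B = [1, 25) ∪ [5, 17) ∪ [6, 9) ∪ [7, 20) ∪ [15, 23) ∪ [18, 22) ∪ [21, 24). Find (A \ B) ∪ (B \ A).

Merge the first list: [0, 4), [8, 11), [12, 14), [27, 28).
Merge the second list: [1, 25).
A but not B: [0, 1), [27, 28).
B but not A: [4, 8), [11, 12), [14, 25).
Combining gives A △ B.

[0, 1) ∪ [4, 8) ∪ [11, 12) ∪ [14, 25) ∪ [27, 28)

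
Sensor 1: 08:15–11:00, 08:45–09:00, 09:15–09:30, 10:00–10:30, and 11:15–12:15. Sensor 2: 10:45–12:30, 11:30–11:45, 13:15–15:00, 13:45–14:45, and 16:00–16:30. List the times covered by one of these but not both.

08:15–10:45, 11:00–11:15, 12:15–12:30, 13:15–15:00, 16:00–16:30

First set merges to 08:15–11:00, 11:15–12:15.
Second set merges to 10:45–12:30, 13:15–15:00, 16:00–16:30.
A \ B = 08:15–10:45.
B \ A = 11:00–11:15, 12:15–12:30, 13:15–15:00, 16:00–16:30.
Union of the two gives the symmetric difference.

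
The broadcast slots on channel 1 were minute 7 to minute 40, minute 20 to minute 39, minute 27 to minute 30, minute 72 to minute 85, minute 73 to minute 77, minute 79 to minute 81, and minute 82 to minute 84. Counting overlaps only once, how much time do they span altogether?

46 minutes

Merged: minute 7 to minute 40, minute 72 to minute 85.
Lengths: 33 minutes + 13 minutes = 46 minutes.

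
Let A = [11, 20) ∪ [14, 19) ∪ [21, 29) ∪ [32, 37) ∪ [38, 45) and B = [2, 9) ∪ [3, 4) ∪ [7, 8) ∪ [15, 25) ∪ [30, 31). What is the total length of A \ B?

Merge the first list: [11, 20), [21, 29), [32, 37), [38, 45).
Merge the second list: [2, 9), [15, 25), [30, 31).
A \ B = [11, 15), [25, 29), [32, 37), [38, 45).
Total: 4 + 4 + 5 + 7 = 20.

20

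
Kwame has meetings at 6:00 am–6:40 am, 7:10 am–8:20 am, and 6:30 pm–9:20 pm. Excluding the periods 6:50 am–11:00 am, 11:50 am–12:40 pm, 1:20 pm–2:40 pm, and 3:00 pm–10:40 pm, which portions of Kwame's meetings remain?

6:00 am–6:40 am is untouched.
7:10 am–8:20 am lies entirely inside B → drops out.
6:30 pm–9:20 pm lies entirely inside B → drops out.

6:00 am–6:40 am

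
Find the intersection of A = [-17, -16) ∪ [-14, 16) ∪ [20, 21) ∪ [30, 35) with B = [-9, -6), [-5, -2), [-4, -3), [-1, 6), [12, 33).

Merge the second list: [-9, -6), [-5, -2), [-1, 6), [12, 33).
[-17, -16): no overlap with the second set.
[-14, 16) meets the second set on [-9, -6), [-5, -2), [-1, 6), [12, 16).
[20, 21) meets the second set on [20, 21).
[30, 35) meets the second set on [30, 33).

[-9, -6) ∪ [-5, -2) ∪ [-1, 6) ∪ [12, 16) ∪ [20, 21) ∪ [30, 33)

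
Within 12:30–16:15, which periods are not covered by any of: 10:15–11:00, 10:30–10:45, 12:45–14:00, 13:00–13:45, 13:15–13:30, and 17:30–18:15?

After merging, the occupied span is 10:15-11:00, 12:45-14:00, 17:30-18:15.
Complement within 12:30-16:15: 12:30-12:45, 14:00-16:15.

12:30-12:45, 14:00-16:15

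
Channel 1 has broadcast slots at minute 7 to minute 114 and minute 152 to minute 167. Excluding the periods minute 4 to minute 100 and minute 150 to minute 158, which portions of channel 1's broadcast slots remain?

minute 7 to minute 114 with B removed leaves minute 100 to minute 114.
minute 152 to minute 167 with B removed leaves minute 158 to minute 167.

minute 100 to minute 114, minute 158 to minute 167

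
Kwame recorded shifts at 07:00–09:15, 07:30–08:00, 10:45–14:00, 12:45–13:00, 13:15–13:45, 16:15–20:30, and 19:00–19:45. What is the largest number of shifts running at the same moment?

2

Sweep endpoints in order; track running count of active intervals.
Peak of 2 reached at 07:30.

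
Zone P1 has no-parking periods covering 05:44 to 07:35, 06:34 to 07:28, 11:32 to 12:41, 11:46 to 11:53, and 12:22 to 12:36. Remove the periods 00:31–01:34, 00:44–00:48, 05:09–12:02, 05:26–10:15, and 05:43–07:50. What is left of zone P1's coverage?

12:02-12:41

First set merges to 05:44-07:35, 11:32-12:41.
Second set merges to 00:31-01:34, 05:09-12:02.
05:44-07:35: fully covered by B → removed.
11:32-12:41 minus B → 12:02-12:41.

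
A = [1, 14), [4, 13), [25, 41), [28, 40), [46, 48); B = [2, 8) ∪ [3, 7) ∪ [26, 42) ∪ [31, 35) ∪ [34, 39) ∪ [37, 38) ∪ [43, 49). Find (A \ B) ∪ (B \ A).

[1, 2) ∪ [8, 14) ∪ [25, 26) ∪ [41, 42) ∪ [43, 46) ∪ [48, 49)

First set merges to [1, 14), [25, 41), [46, 48).
Second set merges to [2, 8), [26, 42), [43, 49).
Only in the first: [1, 2), [8, 14), [25, 26).
Only in the second: [41, 42), [43, 46), [48, 49).
Together these are the periods covered by exactly one.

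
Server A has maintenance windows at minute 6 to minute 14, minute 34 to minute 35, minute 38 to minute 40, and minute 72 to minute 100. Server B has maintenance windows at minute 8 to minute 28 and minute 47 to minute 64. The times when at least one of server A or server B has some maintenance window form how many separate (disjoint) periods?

5

A ∪ B = minute 6 to minute 28, minute 34 to minute 35, minute 38 to minute 40, minute 47 to minute 64, minute 72 to minute 100.
That is 5 disjoint pieces.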